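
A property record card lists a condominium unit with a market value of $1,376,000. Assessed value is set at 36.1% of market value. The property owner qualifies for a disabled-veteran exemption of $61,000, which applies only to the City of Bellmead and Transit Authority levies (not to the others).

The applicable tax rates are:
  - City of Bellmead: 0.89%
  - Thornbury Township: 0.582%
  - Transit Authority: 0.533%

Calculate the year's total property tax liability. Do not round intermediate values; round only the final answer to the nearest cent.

$9,091.53

Assessed value = $1,376,000 × 0.361 = $496,736
City of Bellmead: ($496,736 − $61,000) × 0.0089 = $435,736 × 0.0089 = $3,878.0504
Thornbury Township: $496,736 × 0.00582 = $2,891.00352
Transit Authority: ($496,736 − $61,000) × 0.00533 = $435,736 × 0.00533 = $2,322.47288
Total = $9,091.5268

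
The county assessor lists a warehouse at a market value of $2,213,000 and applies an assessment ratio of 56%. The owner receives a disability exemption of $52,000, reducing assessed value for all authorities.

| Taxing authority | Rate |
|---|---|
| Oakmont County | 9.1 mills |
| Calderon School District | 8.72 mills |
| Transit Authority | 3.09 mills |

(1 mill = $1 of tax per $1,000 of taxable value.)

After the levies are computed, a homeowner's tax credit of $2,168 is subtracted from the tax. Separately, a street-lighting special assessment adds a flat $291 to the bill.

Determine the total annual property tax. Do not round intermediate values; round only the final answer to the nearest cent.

Assessed value = $2,213,000 × 0.56 = $1,239,280
Taxable value = $1,239,280 − $52,000 = $1,187,280
Oakmont County: $1,187,280 × 0.0091 = $10,804.248
Calderon School District: $1,187,280 × 0.00872 = $10,353.0816
Transit Authority: $1,187,280 × 0.00309 = $3,668.6952
Levies subtotal = $24,826.0248
After credit = $24,826.0248 − $2,168 = $22,658.0248
Total = $22,658.0248 + $291 = $22,949.0248

$22,949.02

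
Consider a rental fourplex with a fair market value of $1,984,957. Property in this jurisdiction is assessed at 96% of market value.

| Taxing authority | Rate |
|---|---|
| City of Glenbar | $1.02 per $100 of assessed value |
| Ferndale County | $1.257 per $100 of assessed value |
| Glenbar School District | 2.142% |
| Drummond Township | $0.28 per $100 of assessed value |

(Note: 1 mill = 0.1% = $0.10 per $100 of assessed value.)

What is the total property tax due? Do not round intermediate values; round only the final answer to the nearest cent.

Assessed value = $1,984,957 × 0.96 = $1,905,558.72
City of Glenbar: $1,905,558.72 × 0.0102 = $19,436.698944
Ferndale County: $1,905,558.72 × 0.01257 = $23,952.8731104
Glenbar School District: $1,905,558.72 × 0.02142 = $40,817.0677824
Drummond Township: $1,905,558.72 × 0.0028 = $5,335.564416
Total = $89,542.2042528

$89,542.20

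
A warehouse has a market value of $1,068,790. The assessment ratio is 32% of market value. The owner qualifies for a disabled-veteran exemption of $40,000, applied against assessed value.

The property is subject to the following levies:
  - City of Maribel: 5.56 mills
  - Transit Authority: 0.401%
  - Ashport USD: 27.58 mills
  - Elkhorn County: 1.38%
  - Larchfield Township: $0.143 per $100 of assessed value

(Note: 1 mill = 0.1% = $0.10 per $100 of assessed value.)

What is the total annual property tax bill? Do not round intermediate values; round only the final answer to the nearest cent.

Assessed value = $1,068,790 × 0.32 = $342,012.8
Taxable value = $342,012.8 − $40,000 = $302,012.8
City of Maribel: $302,012.8 × 0.00556 = $1,679.191168
Transit Authority: $302,012.8 × 0.00401 = $1,211.071328
Ashport USD: $302,012.8 × 0.02758 = $8,329.513024
Elkhorn County: $302,012.8 × 0.0138 = $4,167.77664
Larchfield Township: $302,012.8 × 0.00143 = $431.878304
Total = $15,819.430464

$15,819.43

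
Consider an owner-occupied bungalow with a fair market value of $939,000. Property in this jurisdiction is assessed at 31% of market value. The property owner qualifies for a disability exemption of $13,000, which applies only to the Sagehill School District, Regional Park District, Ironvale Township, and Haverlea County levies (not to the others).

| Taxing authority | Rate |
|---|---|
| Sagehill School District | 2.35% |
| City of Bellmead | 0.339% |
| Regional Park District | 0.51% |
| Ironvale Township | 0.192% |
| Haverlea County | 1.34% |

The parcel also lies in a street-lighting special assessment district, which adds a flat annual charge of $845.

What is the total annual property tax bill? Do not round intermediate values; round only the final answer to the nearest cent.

Assessed value = $939,000 × 0.31 = $291,090
Sagehill School District: ($291,090 − $13,000) × 0.0235 = $278,090 × 0.0235 = $6,535.115
City of Bellmead: $291,090 × 0.00339 = $986.7951
Regional Park District: ($291,090 − $13,000) × 0.0051 = $278,090 × 0.0051 = $1,418.259
Ironvale Township: ($291,090 − $13,000) × 0.00192 = $278,090 × 0.00192 = $533.9328
Haverlea County: ($291,090 − $13,000) × 0.0134 = $278,090 × 0.0134 = $3,726.406
Levies subtotal = $13,200.5079
Total = $13,200.5079 + $845 = $14,045.5079

$14,045.51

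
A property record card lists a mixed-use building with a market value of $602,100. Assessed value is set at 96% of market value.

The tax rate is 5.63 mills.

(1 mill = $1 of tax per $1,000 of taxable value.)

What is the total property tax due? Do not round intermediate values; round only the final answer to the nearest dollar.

Assessed value = $602,100 × 0.96 = $578,016
Tax = $578,016 × 0.00563 = $3,254.23008

$3,254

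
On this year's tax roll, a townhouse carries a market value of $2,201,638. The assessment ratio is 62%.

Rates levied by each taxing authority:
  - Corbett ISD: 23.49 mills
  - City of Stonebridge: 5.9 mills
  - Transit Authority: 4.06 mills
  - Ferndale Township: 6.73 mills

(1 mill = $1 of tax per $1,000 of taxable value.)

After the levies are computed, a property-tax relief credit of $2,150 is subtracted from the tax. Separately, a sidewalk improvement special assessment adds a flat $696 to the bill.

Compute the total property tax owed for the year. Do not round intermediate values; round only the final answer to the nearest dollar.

$53,392

Assessed value = $2,201,638 × 0.62 = $1,365,015.56
Corbett ISD: $1,365,015.56 × 0.02349 = $32,064.2155044
City of Stonebridge: $1,365,015.56 × 0.0059 = $8,053.591804
Transit Authority: $1,365,015.56 × 0.00406 = $5,541.9631736
Ferndale Township: $1,365,015.56 × 0.00673 = $9,186.5547188
Levies subtotal = $54,846.3252008
After credit = $54,846.3252008 − $2,150 = $52,696.3252008
Total = $52,696.3252008 + $696 = $53,392.3252008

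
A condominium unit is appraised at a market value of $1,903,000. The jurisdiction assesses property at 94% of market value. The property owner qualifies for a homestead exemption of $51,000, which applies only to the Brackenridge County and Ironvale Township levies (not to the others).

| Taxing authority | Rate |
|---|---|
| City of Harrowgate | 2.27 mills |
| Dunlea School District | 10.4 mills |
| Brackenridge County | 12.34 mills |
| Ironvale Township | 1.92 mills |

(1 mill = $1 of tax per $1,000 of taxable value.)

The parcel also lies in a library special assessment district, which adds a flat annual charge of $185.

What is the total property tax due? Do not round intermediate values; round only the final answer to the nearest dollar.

Assessed value = $1,903,000 × 0.94 = $1,788,820
City of Harrowgate: $1,788,820 × 0.00227 = $4,060.6214
Dunlea School District: $1,788,820 × 0.0104 = $18,603.728
Brackenridge County: ($1,788,820 − $51,000) × 0.01234 = $1,737,820 × 0.01234 = $21,444.6988
Ironvale Township: ($1,788,820 − $51,000) × 0.00192 = $1,737,820 × 0.00192 = $3,336.6144
Levies subtotal = $47,445.6626
Total = $47,445.6626 + $185 = $47,630.6626

$47,631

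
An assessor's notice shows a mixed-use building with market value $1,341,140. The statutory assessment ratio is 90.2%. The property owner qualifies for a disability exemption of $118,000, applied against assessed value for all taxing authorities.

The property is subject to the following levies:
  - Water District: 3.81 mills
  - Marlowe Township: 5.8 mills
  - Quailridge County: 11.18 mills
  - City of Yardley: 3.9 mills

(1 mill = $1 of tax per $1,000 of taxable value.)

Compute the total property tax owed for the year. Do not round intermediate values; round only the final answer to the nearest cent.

$26,954.28

Assessed value = $1,341,140 × 0.902 = $1,209,708.28
Taxable value = $1,209,708.28 − $118,000 = $1,091,708.28
Water District: $1,091,708.28 × 0.00381 = $4,159.4085468
Marlowe Township: $1,091,708.28 × 0.0058 = $6,331.908024
Quailridge County: $1,091,708.28 × 0.01118 = $12,205.2985704
City of Yardley: $1,091,708.28 × 0.0039 = $4,257.662292
Total = $4,159.4085468 + $6,331.908024 + $12,205.2985704 + $4,257.662292 = $26,954.2774332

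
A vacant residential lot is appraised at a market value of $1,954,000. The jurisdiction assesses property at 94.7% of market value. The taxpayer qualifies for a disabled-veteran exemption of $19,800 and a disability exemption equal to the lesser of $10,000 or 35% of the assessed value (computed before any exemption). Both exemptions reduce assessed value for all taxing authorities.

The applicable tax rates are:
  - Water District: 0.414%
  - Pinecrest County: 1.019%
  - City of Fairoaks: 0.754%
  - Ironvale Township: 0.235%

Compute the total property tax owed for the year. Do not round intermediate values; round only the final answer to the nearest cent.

Assessed value = $1,954,000 × 0.947 = $1,850,438
Disability exemption = min($10,000, 35% × $1,850,438) = min($10,000, $647,653.3) = $10,000 (dollar cap binds)
Taxable value = $1,850,438 − $19,800 − $10,000 = $1,820,638
Water District: $1,820,638 × 0.00414 = $7,537.44132
Pinecrest County: $1,820,638 × 0.01019 = $18,552.30122
City of Fairoaks: $1,820,638 × 0.00754 = $13,727.61052
Ironvale Township: $1,820,638 × 0.00235 = $4,278.4993
Total = $44,095.85236

$44,095.85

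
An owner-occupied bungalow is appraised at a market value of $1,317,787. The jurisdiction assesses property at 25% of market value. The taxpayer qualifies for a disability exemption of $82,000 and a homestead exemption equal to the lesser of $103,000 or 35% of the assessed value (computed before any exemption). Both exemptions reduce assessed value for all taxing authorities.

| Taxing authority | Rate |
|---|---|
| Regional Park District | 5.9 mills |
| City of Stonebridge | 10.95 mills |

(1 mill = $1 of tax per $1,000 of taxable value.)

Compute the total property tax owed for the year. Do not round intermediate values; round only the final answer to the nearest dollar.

$2,434

Assessed value = $1,317,787 × 0.25 = $329,446.75
Homestead exemption = min($103,000, 35% × $329,446.75) = min($103,000, $115,306.3625) = $103,000 (dollar cap binds)
Taxable value = $329,446.75 − $82,000 − $103,000 = $144,446.75
Regional Park District: $144,446.75 × 0.0059 = $852.235825
City of Stonebridge: $144,446.75 × 0.01095 = $1,581.6919125
Total = $2,433.9277375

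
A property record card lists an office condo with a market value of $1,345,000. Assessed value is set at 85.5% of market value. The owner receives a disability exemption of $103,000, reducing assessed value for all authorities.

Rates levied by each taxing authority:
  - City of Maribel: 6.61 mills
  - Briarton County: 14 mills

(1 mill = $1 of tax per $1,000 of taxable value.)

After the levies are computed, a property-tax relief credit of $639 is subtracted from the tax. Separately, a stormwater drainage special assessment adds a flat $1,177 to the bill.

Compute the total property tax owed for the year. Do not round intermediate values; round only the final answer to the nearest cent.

$22,116.15

Assessed value = $1,345,000 × 0.855 = $1,149,975
Taxable value = $1,149,975 − $103,000 = $1,046,975
City of Maribel: $1,046,975 × 0.00661 = $6,920.50475
Briarton County: $1,046,975 × 0.014 = $14,657.65
Levies subtotal = $21,578.15475
After credit = $21,578.15475 − $639 = $20,939.15475
Total = $20,939.15475 + $1,177 = $22,116.15475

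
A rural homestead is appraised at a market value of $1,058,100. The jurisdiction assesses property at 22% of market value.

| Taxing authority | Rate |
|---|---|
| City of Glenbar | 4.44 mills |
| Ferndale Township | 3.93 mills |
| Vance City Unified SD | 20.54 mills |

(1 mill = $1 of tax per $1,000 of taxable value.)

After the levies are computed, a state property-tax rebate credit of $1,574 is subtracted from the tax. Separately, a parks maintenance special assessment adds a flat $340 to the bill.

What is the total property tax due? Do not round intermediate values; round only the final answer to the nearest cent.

Assessed value = $1,058,100 × 0.22 = $232,782
City of Glenbar: $232,782 × 0.00444 = $1,033.55208
Ferndale Township: $232,782 × 0.00393 = $914.83326
Vance City Unified SD: $232,782 × 0.02054 = $4,781.34228
Levies subtotal = $6,729.72762
After credit = $6,729.72762 − $1,574 = $5,155.72762
Total = $5,155.72762 + $340 = $5,495.72762

$5,495.73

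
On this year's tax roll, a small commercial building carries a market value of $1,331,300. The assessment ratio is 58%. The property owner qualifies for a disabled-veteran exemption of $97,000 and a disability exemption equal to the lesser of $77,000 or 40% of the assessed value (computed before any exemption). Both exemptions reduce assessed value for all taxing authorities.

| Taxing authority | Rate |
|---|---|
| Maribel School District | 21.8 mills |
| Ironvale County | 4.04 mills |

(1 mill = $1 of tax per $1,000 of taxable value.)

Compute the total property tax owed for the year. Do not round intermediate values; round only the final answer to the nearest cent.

Assessed value = $1,331,300 × 0.58 = $772,154
Disability exemption = min($77,000, 40% × $772,154) = min($77,000, $308,861.6) = $77,000 (dollar cap binds)
Taxable value = $772,154 − $97,000 − $77,000 = $598,154
Maribel School District: $598,154 × 0.0218 = $13,039.7572
Ironvale County: $598,154 × 0.00404 = $2,416.54216
Total = $15,456.29936

$15,456.30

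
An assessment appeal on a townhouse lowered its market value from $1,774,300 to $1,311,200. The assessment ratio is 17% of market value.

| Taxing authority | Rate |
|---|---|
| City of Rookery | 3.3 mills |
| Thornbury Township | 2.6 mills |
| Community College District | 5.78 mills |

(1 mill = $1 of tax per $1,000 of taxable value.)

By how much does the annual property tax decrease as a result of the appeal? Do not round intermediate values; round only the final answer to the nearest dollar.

Old assessed value = $1,774,300 × 0.17 = $301,631
New assessed value = $1,311,200 × 0.17 = $222,904
Combined rate = 0.0033 + 0.0026 + 0.00578 = 0.01168
Old tax = $301,631 × 0.01168 = $3,523.05008
New tax = $222,904 × 0.01168 = $2,603.51872
Reduction = $3,523.05008 − $2,603.51872 = $919.53136

$920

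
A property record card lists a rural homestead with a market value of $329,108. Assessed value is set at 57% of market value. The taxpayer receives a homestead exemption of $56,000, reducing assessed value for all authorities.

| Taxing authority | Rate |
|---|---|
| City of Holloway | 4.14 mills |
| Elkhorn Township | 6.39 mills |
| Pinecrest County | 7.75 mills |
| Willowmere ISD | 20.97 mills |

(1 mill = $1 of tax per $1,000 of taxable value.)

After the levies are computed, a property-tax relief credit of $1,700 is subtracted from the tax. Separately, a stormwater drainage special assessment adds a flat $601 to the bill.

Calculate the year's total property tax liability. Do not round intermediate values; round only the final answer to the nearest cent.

$4,065.97

Assessed value = $329,108 × 0.57 = $187,591.56
Taxable value = $187,591.56 − $56,000 = $131,591.56
City of Holloway: $131,591.56 × 0.00414 = $544.7890584
Elkhorn Township: $131,591.56 × 0.00639 = $840.8700684
Pinecrest County: $131,591.56 × 0.00775 = $1,019.83459
Willowmere ISD: $131,591.56 × 0.02097 = $2,759.4750132
Levies subtotal = $5,164.96873
After credit = $5,164.96873 − $1,700 = $3,464.96873
Total = $3,464.96873 + $601 = $4,065.96873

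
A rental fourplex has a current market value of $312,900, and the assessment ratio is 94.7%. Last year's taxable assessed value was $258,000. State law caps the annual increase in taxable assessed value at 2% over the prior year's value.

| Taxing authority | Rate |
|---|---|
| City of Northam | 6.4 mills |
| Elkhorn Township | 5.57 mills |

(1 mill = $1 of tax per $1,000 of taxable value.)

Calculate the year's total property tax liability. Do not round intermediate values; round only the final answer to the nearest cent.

Uncapped assessed value = $312,900 × 0.947 = $296,316.3
Cap limit = $258,000 × 1.02 = $263,160
Taxable assessed value = min($296,316.3, $263,160) = $263,160 (cap binds)
City of Northam: $263,160 × 0.0064 = $1,684.224
Elkhorn Township: $263,160 × 0.00557 = $1,465.8012
Total = $3,150.0252

$3,150.03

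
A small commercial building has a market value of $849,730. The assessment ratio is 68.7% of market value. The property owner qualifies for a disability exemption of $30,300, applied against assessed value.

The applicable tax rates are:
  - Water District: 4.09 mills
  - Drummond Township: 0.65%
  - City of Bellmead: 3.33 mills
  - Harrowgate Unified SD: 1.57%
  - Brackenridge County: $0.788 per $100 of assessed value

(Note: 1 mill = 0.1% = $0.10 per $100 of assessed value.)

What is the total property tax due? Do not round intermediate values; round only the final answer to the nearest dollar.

$20,755

Assessed value = $849,730 × 0.687 = $583,764.51
Taxable value = $583,764.51 − $30,300 = $553,464.51
Water District: $553,464.51 × 0.00409 = $2,263.6698459
Drummond Township: $553,464.51 × 0.0065 = $3,597.519315
City of Bellmead: $553,464.51 × 0.00333 = $1,843.0368183
Harrowgate Unified SD: $553,464.51 × 0.0157 = $8,689.392807
Brackenridge County: $553,464.51 × 0.00788 = $4,361.3003388
Total = $20,754.919125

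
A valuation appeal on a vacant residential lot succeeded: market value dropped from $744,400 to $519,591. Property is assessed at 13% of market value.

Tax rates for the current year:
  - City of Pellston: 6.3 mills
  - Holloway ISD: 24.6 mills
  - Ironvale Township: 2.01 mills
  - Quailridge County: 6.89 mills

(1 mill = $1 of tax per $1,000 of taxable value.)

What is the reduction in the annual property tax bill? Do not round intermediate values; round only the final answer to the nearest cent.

$1,163.16

Old assessed value = $744,400 × 0.13 = $96,772
New assessed value = $519,591 × 0.13 = $67,546.83
Combined rate = 0.0063 + 0.0246 + 0.00201 + 0.00689 = 0.0398
Old tax = $96,772 × 0.0398 = $3,851.5256
New tax = $67,546.83 × 0.0398 = $2,688.363834
Reduction = $3,851.5256 − $2,688.363834 = $1,163.161766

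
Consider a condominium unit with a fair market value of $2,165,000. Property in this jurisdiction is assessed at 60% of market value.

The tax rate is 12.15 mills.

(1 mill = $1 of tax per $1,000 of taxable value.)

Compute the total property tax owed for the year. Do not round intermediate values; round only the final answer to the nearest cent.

$15,782.85

Assessed value = $2,165,000 × 0.6 = $1,299,000
Tax = $1,299,000 × 0.01215 = $15,782.85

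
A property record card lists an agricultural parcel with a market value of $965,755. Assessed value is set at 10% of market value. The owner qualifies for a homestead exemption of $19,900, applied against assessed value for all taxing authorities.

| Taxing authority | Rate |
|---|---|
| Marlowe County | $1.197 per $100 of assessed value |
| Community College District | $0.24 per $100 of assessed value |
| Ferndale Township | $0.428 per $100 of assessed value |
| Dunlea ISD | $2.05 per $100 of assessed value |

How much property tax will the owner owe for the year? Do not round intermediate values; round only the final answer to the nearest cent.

$3,001.85

Assessed value = $965,755 × 0.1 = $96,575.5
Taxable value = $96,575.5 − $19,900 = $76,675.5
Marlowe County: $76,675.5 × 0.01197 = $917.805735
Community College District: $76,675.5 × 0.0024 = $184.0212
Ferndale Township: $76,675.5 × 0.00428 = $328.17114
Dunlea ISD: $76,675.5 × 0.0205 = $1,571.84775
Total = $917.805735 + $184.0212 + $328.17114 + $1,571.84775 = $3,001.845825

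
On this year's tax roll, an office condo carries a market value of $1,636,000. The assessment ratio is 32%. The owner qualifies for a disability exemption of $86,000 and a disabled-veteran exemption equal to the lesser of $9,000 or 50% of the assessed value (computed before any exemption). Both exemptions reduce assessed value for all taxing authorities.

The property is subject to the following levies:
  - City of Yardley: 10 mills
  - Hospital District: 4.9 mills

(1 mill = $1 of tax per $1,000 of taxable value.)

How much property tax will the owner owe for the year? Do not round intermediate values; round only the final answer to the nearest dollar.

Assessed value = $1,636,000 × 0.32 = $523,520
Disabled-veteran exemption = min($9,000, 50% × $523,520) = min($9,000, $261,760) = $9,000 (dollar cap binds)
Taxable value = $523,520 − $86,000 − $9,000 = $428,520
City of Yardley: $428,520 × 0.01 = $4,285.2
Hospital District: $428,520 × 0.0049 = $2,099.748
Total = $6,384.948

$6,385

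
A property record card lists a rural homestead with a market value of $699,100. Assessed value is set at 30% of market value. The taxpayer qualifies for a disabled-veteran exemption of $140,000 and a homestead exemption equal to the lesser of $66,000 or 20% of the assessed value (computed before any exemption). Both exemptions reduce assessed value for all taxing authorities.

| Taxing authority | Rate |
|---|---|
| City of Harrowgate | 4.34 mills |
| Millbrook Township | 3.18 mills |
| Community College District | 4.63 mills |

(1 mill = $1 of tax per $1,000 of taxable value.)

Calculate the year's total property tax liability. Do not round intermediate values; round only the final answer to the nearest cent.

Assessed value = $699,100 × 0.3 = $209,730
Homestead exemption = min($66,000, 20% × $209,730) = min($66,000, $41,946) = $41,946 (percentage binds)
Taxable value = $209,730 − $140,000 − $41,946 = $27,784
City of Harrowgate: $27,784 × 0.00434 = $120.58256
Millbrook Township: $27,784 × 0.00318 = $88.35312
Community College District: $27,784 × 0.00463 = $128.63992
Total = $337.5756

$337.58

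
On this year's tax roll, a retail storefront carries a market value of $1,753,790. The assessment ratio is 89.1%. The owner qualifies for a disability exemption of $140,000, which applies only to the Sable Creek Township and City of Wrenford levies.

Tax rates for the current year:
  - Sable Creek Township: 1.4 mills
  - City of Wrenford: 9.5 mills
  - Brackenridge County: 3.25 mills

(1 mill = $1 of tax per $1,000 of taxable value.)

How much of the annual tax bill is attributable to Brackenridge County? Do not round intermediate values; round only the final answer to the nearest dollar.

$5,079

Assessed value = $1,753,790 × 0.891 = $1,562,626.89
Brackenridge County taxable value = $1,562,626.89 (exemption does not apply)
Brackenridge County levy = $1,562,626.89 × 0.00325 = $5,078.5373925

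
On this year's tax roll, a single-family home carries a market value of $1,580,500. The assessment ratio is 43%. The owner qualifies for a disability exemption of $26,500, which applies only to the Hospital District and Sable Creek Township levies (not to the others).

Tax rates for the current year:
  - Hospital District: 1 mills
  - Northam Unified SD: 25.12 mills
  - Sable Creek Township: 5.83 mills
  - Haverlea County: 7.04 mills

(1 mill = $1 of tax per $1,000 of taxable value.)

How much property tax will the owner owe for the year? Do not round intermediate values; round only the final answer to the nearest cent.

Assessed value = $1,580,500 × 0.43 = $679,615
Hospital District: ($679,615 − $26,500) × 0.001 = $653,115 × 0.001 = $653.115
Northam Unified SD: $679,615 × 0.02512 = $17,071.9288
Sable Creek Township: ($679,615 − $26,500) × 0.00583 = $653,115 × 0.00583 = $3,807.66045
Haverlea County: $679,615 × 0.00704 = $4,784.4896
Total = $26,317.19385

$26,317.19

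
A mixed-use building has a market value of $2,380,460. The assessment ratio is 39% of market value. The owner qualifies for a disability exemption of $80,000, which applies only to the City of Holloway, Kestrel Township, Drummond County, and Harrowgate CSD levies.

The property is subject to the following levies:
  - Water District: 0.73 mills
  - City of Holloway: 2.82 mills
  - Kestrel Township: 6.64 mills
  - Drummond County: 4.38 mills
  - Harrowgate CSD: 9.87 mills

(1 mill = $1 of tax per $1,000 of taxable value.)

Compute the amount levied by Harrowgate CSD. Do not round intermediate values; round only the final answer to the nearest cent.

Assessed value = $2,380,460 × 0.39 = $928,379.4
Harrowgate CSD taxable value = $928,379.4 − $80,000 = $848,379.4
Harrowgate CSD levy = $848,379.4 × 0.00987 = $8,373.504678

$8,373.50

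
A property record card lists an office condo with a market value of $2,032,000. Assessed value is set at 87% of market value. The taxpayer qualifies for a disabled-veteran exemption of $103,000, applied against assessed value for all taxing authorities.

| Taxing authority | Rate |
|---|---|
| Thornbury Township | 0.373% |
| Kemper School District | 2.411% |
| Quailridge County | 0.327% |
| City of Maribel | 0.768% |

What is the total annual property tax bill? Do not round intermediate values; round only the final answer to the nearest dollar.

Assessed value = $2,032,000 × 0.87 = $1,767,840
Taxable value = $1,767,840 − $103,000 = $1,664,840
Thornbury Township: $1,664,840 × 0.00373 = $6,209.8532
Kemper School District: $1,664,840 × 0.02411 = $40,139.2924
Quailridge County: $1,664,840 × 0.00327 = $5,444.0268
City of Maribel: $1,664,840 × 0.00768 = $12,785.9712
Total = $6,209.8532 + $40,139.2924 + $5,444.0268 + $12,785.9712 = $64,579.1436

$64,579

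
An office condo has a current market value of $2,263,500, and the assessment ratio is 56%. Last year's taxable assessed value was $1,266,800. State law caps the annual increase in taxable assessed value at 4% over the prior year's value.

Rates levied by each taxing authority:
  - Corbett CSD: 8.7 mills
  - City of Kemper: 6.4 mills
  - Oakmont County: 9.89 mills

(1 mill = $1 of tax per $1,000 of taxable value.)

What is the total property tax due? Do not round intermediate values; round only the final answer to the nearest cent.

Uncapped assessed value = $2,263,500 × 0.56 = $1,267,560
Cap limit = $1,266,800 × 1.04 = $1,317,472
Taxable assessed value = min($1,267,560, $1,317,472) = $1,267,560 (cap does not bind)
Corbett CSD: $1,267,560 × 0.0087 = $11,027.772
City of Kemper: $1,267,560 × 0.0064 = $8,112.384
Oakmont County: $1,267,560 × 0.00989 = $12,536.1684
Total = $31,676.3244

$31,676.32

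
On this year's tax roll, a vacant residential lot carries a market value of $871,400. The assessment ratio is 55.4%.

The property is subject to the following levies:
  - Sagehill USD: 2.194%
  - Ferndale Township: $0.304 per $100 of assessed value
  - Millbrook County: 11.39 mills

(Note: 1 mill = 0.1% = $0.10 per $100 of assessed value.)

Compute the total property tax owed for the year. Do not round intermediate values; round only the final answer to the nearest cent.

Assessed value = $871,400 × 0.554 = $482,755.6
Sagehill USD: $482,755.6 × 0.02194 = $10,591.657864
Ferndale Township: $482,755.6 × 0.00304 = $1,467.577024
Millbrook County: $482,755.6 × 0.01139 = $5,498.586284
Total = $17,557.821172

$17,557.82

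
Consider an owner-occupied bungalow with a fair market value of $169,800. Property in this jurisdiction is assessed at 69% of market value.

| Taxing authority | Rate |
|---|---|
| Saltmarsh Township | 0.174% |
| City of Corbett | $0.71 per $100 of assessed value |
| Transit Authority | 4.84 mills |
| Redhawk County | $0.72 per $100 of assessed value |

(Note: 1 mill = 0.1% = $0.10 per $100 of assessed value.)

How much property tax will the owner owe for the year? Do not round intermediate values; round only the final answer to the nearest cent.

Assessed value = $169,800 × 0.69 = $117,162
Saltmarsh Township: $117,162 × 0.00174 = $203.86188
City of Corbett: $117,162 × 0.0071 = $831.8502
Transit Authority: $117,162 × 0.00484 = $567.06408
Redhawk County: $117,162 × 0.0072 = $843.5664
Total = $2,446.34256

$2,446.34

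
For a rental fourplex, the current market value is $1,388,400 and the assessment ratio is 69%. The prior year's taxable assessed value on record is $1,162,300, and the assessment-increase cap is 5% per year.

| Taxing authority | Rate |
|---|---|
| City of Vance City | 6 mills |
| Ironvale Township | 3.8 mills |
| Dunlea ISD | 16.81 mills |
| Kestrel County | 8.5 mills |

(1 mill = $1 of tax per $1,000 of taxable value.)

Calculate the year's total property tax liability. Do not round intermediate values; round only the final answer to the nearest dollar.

Uncapped assessed value = $1,388,400 × 0.69 = $957,996
Cap limit = $1,162,300 × 1.05 = $1,220,415
Taxable assessed value = min($957,996, $1,220,415) = $957,996 (cap does not bind)
City of Vance City: $957,996 × 0.006 = $5,747.976
Ironvale Township: $957,996 × 0.0038 = $3,640.3848
Dunlea ISD: $957,996 × 0.01681 = $16,103.91276
Kestrel County: $957,996 × 0.0085 = $8,142.966
Total = $33,635.23956

$33,635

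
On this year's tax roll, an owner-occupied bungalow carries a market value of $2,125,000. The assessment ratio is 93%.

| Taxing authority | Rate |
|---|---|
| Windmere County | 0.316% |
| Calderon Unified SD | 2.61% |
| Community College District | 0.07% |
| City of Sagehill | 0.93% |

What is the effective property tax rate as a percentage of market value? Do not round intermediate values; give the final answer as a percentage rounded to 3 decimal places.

Assessed value = $2,125,000 × 0.93 = $1,976,250
Windmere County: $1,976,250 × 0.00316 = $6,244.95
Calderon Unified SD: $1,976,250 × 0.0261 = $51,580.125
Community College District: $1,976,250 × 0.0007 = $1,383.375
City of Sagehill: $1,976,250 × 0.0093 = $18,379.125
Total tax = $77,587.575
Effective rate = $77,587.575 ÷ $2,125,000 = 3.651% of market value

3.651%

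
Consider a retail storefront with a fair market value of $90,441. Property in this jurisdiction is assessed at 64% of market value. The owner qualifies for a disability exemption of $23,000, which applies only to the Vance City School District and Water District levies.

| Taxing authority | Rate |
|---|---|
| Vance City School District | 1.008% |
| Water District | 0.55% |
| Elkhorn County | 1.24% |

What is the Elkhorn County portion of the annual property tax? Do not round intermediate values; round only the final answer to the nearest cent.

Assessed value = $90,441 × 0.64 = $57,882.24
Elkhorn County taxable value = $57,882.24 (exemption does not apply)
Elkhorn County levy = $57,882.24 × 0.0124 = $717.739776

$717.74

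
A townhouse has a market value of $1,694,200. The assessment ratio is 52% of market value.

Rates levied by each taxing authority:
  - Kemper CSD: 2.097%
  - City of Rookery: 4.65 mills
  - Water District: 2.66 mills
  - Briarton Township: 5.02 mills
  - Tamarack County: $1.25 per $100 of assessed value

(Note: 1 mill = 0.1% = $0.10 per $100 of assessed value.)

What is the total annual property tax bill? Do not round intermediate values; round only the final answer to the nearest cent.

$40,349.07

Assessed value = $1,694,200 × 0.52 = $880,984
Kemper CSD: $880,984 × 0.02097 = $18,474.23448
City of Rookery: $880,984 × 0.00465 = $4,096.5756
Water District: $880,984 × 0.00266 = $2,343.41744
Briarton Township: $880,984 × 0.00502 = $4,422.53968
Tamarack County: $880,984 × 0.0125 = $11,012.3
Total = $40,349.0672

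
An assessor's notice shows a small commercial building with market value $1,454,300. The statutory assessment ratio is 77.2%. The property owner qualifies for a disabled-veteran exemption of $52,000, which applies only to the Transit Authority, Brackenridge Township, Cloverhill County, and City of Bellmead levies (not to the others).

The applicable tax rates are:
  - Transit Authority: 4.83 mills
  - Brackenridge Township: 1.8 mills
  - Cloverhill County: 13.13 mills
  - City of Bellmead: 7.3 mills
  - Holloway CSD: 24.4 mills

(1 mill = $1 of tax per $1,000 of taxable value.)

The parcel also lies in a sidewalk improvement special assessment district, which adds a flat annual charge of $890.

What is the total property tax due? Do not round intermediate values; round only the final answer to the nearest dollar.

Assessed value = $1,454,300 × 0.772 = $1,122,719.6
Transit Authority: ($1,122,719.6 − $52,000) × 0.00483 = $1,070,719.6 × 0.00483 = $5,171.575668
Brackenridge Township: ($1,122,719.6 − $52,000) × 0.0018 = $1,070,719.6 × 0.0018 = $1,927.29528
Cloverhill County: ($1,122,719.6 − $52,000) × 0.01313 = $1,070,719.6 × 0.01313 = $14,058.548348
City of Bellmead: ($1,122,719.6 − $52,000) × 0.0073 = $1,070,719.6 × 0.0073 = $7,816.25308
Holloway CSD: $1,122,719.6 × 0.0244 = $27,394.35824
Levies subtotal = $56,368.030616
Total = $56,368.030616 + $890 = $57,258.030616

$57,258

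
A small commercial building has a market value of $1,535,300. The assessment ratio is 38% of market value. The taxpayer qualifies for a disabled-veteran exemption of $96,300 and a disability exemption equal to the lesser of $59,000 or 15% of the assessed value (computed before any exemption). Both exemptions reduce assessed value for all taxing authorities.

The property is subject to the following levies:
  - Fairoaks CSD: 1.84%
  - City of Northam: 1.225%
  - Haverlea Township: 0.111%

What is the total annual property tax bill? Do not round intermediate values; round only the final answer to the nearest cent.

Assessed value = $1,535,300 × 0.38 = $583,414
Disability exemption = min($59,000, 15% × $583,414) = min($59,000, $87,512.1) = $59,000 (dollar cap binds)
Taxable value = $583,414 − $96,300 − $59,000 = $428,114
Fairoaks CSD: $428,114 × 0.0184 = $7,877.2976
City of Northam: $428,114 × 0.01225 = $5,244.3965
Haverlea Township: $428,114 × 0.00111 = $475.20654
Total = $13,596.90064

$13,596.90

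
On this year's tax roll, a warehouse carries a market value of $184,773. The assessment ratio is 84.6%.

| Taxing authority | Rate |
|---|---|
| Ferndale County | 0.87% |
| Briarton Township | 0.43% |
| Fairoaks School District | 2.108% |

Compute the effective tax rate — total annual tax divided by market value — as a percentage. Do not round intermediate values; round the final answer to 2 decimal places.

Assessed value = $184,773 × 0.846 = $156,317.958
Ferndale County: $156,317.958 × 0.0087 = $1,359.9662346
Briarton Township: $156,317.958 × 0.0043 = $672.1672194
Fairoaks School District: $156,317.958 × 0.02108 = $3,295.18255464
Total tax = $5,327.31600864
Effective rate = $5,327.31600864 ÷ $184,773 = 2.88% of market value

2.88%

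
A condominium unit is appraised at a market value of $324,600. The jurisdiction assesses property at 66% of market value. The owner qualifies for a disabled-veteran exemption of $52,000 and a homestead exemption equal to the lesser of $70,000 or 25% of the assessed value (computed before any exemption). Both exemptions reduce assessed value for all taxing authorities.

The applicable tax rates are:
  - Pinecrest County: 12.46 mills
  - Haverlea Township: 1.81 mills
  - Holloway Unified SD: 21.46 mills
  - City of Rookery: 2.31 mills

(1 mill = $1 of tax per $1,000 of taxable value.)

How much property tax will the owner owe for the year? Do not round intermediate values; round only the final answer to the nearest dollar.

$4,134

Assessed value = $324,600 × 0.66 = $214,236
Homestead exemption = min($70,000, 25% × $214,236) = min($70,000, $53,559) = $53,559 (percentage binds)
Taxable value = $214,236 − $52,000 − $53,559 = $108,677
Pinecrest County: $108,677 × 0.01246 = $1,354.11542
Haverlea Township: $108,677 × 0.00181 = $196.70537
Holloway Unified SD: $108,677 × 0.02146 = $2,332.20842
City of Rookery: $108,677 × 0.00231 = $251.04387
Total = $4,134.07308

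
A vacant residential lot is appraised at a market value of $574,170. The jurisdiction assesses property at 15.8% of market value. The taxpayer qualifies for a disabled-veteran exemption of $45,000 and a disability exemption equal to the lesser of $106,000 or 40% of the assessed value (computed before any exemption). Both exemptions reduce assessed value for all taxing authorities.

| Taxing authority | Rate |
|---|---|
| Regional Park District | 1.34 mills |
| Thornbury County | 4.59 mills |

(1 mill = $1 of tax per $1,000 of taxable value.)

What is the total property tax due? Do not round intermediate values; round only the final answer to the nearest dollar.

$56

Assessed value = $574,170 × 0.158 = $90,718.86
Disability exemption = min($106,000, 40% × $90,718.86) = min($106,000, $36,287.544) = $36,287.544 (percentage binds)
Taxable value = $90,718.86 − $45,000 − $36,287.544 = $9,431.316
Regional Park District: $9,431.316 × 0.00134 = $12.63796344
Thornbury County: $9,431.316 × 0.00459 = $43.28974044
Total = $55.92770388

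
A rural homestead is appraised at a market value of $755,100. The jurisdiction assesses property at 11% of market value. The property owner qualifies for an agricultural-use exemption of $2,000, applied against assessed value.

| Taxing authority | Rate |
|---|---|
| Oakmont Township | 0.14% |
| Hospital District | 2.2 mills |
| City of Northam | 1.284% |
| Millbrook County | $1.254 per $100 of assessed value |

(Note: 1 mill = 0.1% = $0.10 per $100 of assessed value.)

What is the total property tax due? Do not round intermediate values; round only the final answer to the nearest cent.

$2,349.15

Assessed value = $755,100 × 0.11 = $83,061
Taxable value = $83,061 − $2,000 = $81,061
Oakmont Township: $81,061 × 0.0014 = $113.4854
Hospital District: $81,061 × 0.0022 = $178.3342
City of Northam: $81,061 × 0.01284 = $1,040.82324
Millbrook County: $81,061 × 0.01254 = $1,016.50494
Total = $2,349.14778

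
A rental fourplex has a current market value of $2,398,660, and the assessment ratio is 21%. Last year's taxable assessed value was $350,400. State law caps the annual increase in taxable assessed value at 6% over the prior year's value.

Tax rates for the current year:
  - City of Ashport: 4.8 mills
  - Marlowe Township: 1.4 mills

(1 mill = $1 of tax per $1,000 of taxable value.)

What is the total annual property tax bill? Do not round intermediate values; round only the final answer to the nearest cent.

$2,302.83

Uncapped assessed value = $2,398,660 × 0.21 = $503,718.6
Cap limit = $350,400 × 1.06 = $371,424
Taxable assessed value = min($503,718.6, $371,424) = $371,424 (cap binds)
City of Ashport: $371,424 × 0.0048 = $1,782.8352
Marlowe Township: $371,424 × 0.0014 = $519.9936
Total = $2,302.8288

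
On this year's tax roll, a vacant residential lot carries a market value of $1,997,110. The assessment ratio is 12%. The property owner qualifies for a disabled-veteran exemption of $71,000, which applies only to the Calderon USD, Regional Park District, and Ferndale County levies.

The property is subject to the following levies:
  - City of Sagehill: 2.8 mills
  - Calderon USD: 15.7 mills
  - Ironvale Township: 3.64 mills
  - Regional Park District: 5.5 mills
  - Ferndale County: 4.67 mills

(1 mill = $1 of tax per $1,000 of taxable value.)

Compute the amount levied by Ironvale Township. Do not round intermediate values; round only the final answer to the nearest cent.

Assessed value = $1,997,110 × 0.12 = $239,653.2
Ironvale Township taxable value = $239,653.2 (exemption does not apply)
Ironvale Township levy = $239,653.2 × 0.00364 = $872.337648

$872.34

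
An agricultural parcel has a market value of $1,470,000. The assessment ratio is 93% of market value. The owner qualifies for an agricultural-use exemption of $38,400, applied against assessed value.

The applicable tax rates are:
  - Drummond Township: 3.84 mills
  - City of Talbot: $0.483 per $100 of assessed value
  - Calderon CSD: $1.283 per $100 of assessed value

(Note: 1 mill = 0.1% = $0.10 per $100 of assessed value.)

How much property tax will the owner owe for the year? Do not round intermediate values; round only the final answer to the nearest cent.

$28,567.05

Assessed value = $1,470,000 × 0.93 = $1,367,100
Taxable value = $1,367,100 − $38,400 = $1,328,700
Drummond Township: $1,328,700 × 0.00384 = $5,102.208
City of Talbot: $1,328,700 × 0.00483 = $6,417.621
Calderon CSD: $1,328,700 × 0.01283 = $17,047.221
Total = $28,567.05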